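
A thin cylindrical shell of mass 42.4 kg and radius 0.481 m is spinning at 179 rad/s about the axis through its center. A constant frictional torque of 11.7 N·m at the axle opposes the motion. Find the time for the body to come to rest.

t ≈ 150 s

I = MR² = (42.4)(0.481)² = 9.810 kg·m².
The net torque has magnitude 11.7 N·m, opposing ω.
|α| = τ/I = 11.70/9.810 = 1.193 rad/s² (deceleration).
0 = ω₀ − |α|t ⇒ t = ω₀/|α| = 179/1.193 = 150.1 s.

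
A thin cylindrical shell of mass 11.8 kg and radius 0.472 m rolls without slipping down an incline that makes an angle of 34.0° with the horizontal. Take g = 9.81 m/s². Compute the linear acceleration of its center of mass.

a ≈ 2.74 m/s²

Translation along the incline: Mg sinθ − f = Ma.
Rotation about the center: fR = Iα with I = MR². No-slip gives a = αR, so f = (I/R²)a = M a.
Substituting: Mg sinθ = (1 + 1.000)Ma, so a = g sinθ/(1 + 1.000) = (9.81) sin 34.0° / 2.000 = 2.743 m/s².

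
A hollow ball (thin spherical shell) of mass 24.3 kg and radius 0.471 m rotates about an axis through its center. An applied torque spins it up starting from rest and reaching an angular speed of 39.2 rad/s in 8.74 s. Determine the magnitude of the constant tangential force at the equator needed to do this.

F ≈ 34.2 N

I = (2/3)MR² = (2/3)(24.3)(0.471)² = 3.594 kg·m².
α = Δω/Δt = (39.2 − 0)/8.74 = 4.485 rad/s².
The required torque is τ = Iα = (3.594)(4.485) = 16.12 N·m.
A tangential force at the equator gives τ = FR, so F = τ/R = 16.12/0.471 = 34.22 N.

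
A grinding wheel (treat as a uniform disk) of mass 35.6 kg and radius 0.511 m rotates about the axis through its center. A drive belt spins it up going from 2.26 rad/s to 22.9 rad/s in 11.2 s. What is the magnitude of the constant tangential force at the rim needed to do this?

I = ½MR² = (1/2)(35.6)(0.511)² = 4.648 kg·m².
α = Δω/Δt = (22.9 − 2.26)/11.2 = 1.843 rad/s².
The required torque is τ = Iα = (4.648)(1.843) = 8.566 N·m.
A tangential force at the rim gives τ = FR, so F = τ/R = 8.566/0.511 = 16.76 N.

F ≈ 16.8 N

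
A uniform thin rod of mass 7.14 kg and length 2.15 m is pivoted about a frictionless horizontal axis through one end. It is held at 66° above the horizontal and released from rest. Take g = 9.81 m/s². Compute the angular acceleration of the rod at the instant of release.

α ≈ 2.78 rad/s²

About the pivot, I = (1/3)ML² = (1/3)(7.14)(2.15)² = 11.00 kg·m².
The weight acts at the center, a distance L/2 = 1.075 m from the pivot; τ = Mg(L/2) cos 66° = 30.63 N·m.
α = τ/I = 30.63/11.00 = 2.784 rad/s².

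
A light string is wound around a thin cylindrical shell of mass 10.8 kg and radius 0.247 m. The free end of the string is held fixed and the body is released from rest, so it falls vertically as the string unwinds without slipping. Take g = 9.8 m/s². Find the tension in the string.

T ≈ 52.9 N

Translation: Mg − T = Ma. Rotation about the center: TR = Iα with I = MR².
With a = αR: T = (I/R²)a = M a, so Mg = (1 + 1.000)Ma.
a = g/(1 + 1.000) = 9.8/2.000 = 4.900 m/s².
T = 1.000·M·a = (1.000)(10.8)(4.900) = 52.92 N.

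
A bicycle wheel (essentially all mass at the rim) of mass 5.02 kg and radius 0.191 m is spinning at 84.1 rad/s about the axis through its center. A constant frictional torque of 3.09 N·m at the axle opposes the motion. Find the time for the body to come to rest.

t ≈ 4.98 s

I = MR² = (5.02)(0.191)² = 0.1831 kg·m².
The net torque has magnitude 3.09 N·m, opposing ω.
|α| = τ/I = 3.090/0.1831 = 16.87 rad/s² (deceleration).
0 = ω₀ − |α|t ⇒ t = ω₀/|α| = 84.1/16.87 = 4.984 s.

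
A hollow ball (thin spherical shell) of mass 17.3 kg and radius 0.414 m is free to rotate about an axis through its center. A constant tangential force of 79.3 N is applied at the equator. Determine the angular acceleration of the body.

I = (2/3)MR² = (2/3)(17.3)(0.414)² = 1.977 kg·m².
τ = F R = (79.3)(0.414) = 32.83 N·m.
From τ = Iα: α = 32.83/1.977 = 16.61 rad/s².

α ≈ 16.6 rad/s²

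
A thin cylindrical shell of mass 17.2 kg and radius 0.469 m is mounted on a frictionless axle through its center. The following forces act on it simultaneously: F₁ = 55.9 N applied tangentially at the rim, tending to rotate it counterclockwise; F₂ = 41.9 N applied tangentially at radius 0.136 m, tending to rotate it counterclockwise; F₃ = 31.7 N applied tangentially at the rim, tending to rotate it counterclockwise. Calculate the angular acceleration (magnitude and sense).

α ≈ 12.4 rad/s², counterclockwise

I = MR² = (17.2)(0.469)² = 3.783 kg·m².
Taking counterclockwise as positive: τ₁ = +(55.9)(0.469) = +26.22 N·m; τ₂ = +(41.9)(0.136) = +5.698 N·m; τ₃ = +(31.7)(0.469) = +14.87 N·m.
Net torque τ = 46.78 N·m.
α = τ/I = 46.78/3.783 = 12.37 rad/s².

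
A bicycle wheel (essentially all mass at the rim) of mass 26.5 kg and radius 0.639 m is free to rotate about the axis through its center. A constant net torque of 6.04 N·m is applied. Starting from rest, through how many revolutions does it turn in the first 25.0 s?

≈ 27.8 revolutions

I = MR² = (26.5)(0.639)² = 10.82 kg·m².
α = τ/I = 6.04/10.82 = 0.5582 rad/s².
θ = ½αt² = ½(0.5582)(25.0)² = 174.4 rad.
Revolutions = θ/(2π) = 27.76.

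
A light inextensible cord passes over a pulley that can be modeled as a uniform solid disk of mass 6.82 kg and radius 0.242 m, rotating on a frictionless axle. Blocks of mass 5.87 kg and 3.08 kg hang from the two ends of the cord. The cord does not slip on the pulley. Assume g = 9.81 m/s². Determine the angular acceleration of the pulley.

α ≈ 9.15 rad/s²

I = ½MR² = (1/2)(6.82)(0.242)² = 0.1997 kg·m².
Heavier block: m₁g − T₁ = m₁a. Lighter block: T₂ − m₂g = m₂a.
Pulley: (T₁ − T₂)R = Iα = I(a/R), so T₁ − T₂ = (I/R²)a = (1/2)M_p a = 3.410·a.
Adding the three: (m₁ − m₂)g = (m₁ + m₂ + 3.410)a, so a = (5.87 − 3.08)(9.81)/(5.87 + 3.08 + 3.410) = 2.214 m/s².
α = a/R = 2.214/0.242 = 9.150 rad/s².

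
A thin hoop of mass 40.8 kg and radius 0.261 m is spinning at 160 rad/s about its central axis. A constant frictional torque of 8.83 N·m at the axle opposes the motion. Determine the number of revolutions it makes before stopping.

I = MR² = (40.8)(0.261)² = 2.779 kg·m².
The net torque has magnitude 8.83 N·m, opposing ω.
|α| = τ/I = 8.830/2.779 = 3.177 rad/s² (deceleration).
ω² = ω₀² − 2|α|θ with ω = 0 ⇒ θ = ω₀²/(2|α|) = 4029 rad = 641.2 rev.

≈ 641 revolutions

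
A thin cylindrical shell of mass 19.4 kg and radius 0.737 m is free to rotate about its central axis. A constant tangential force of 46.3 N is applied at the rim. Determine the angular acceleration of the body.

α ≈ 3.24 rad/s²

I = MR² = (19.4)(0.737)² = 10.54 kg·m².
τ = F R = (46.3)(0.737) = 34.12 N·m.
From τ = Iα: α = 34.12/10.54 = 3.238 rad/s².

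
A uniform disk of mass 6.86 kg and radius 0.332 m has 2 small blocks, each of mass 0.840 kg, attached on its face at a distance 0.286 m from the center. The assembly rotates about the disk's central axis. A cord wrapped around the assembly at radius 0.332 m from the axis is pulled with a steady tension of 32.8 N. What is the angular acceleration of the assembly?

α ≈ 21.1 rad/s²

I_disk = ½MR² = ½(6.86)(0.332)² = 0.3781 kg·m².
I_blocks = 2·m·r² = 2(0.840)(0.286)² = 0.1374 kg·m².
Total I = 0.5155 kg·m².
τ = F r = (32.8)(0.332) = 10.89 N·m.
α = τ/I = 10.89/0.5155 = 21.12 rad/s².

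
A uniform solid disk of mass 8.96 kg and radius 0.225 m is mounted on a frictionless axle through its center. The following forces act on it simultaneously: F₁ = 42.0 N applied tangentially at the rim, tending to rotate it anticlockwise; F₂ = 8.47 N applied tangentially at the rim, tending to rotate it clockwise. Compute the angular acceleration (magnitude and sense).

I = ½MR² = (1/2)(8.96)(0.225)² = 0.2268 kg·m².
Taking anticlockwise as positive: τ₁ = +(42.0)(0.225) = +9.450 N·m; τ₂ = −(8.47)(0.225) = −1.906 N·m.
Net torque τ = 7.544 N·m.
α = τ/I = 7.544/0.2268 = 33.26 rad/s².

α ≈ 33.3 rad/s², anticlockwise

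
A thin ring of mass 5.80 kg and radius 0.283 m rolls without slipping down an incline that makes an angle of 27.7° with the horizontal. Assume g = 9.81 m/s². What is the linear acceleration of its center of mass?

Translation along the incline: Mg sinθ − f = Ma.
Rotation about the center: fR = Iα with I = MR². No-slip gives a = αR, so f = (I/R²)a = M a.
Substituting: Mg sinθ = (1 + 1.000)Ma, so a = g sinθ/(1 + 1.000) = (9.81) sin 27.7° / 2.000 = 2.280 m/s².

a ≈ 2.28 m/s²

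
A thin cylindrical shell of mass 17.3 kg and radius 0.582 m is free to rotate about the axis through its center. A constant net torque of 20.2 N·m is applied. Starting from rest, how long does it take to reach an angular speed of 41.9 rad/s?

I = MR² = (17.3)(0.582)² = 5.860 kg·m².
α = τ/I = 20.2/5.860 = 3.447 rad/s².
ω = αt ⇒ t = ω/α = 41.9/3.447 = 12.15 s.

t ≈ 12.2 s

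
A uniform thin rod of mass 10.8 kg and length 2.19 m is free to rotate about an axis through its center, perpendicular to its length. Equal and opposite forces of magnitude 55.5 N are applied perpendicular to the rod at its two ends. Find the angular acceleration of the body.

α ≈ 28.2 rad/s²

I = (1/12)ML² = (1/12)(10.8)(2.19)² = 4.316 kg·m².
The couple gives τ = F·(L/2) + F·(L/2) = F L = (55.5)(2.19) = 121.5 N·m.
From τ = Iα: α = 121.5/4.316 = 28.16 rad/s².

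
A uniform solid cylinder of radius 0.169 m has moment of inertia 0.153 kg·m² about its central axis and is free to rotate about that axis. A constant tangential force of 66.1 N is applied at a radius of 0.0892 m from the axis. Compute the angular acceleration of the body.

α ≈ 38.5 rad/s²

τ = F·r = (66.1)(0.0892) = 5.896 N·m.
Newton's second law for rotation, τ = Iα, gives α = τ/I = 5.896/0.1530 = 38.54 rad/s².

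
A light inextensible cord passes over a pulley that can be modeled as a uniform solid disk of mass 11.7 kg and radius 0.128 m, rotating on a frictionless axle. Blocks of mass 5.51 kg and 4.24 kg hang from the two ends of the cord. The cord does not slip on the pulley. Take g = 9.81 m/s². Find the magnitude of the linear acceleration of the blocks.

a ≈ 0.799 m/s²

I = ½MR² = (1/2)(11.7)(0.128)² = 0.09585 kg·m².
Heavier block: m₁g − T₁ = m₁a. Lighter block: T₂ − m₂g = m₂a.
Pulley: (T₁ − T₂)R = Iα = I(a/R), so T₁ − T₂ = (I/R²)a = (1/2)M_p a = 5.850·a.
Adding the three: (m₁ − m₂)g = (m₁ + m₂ + 5.850)a, so a = (5.51 − 4.24)(9.81)/(5.51 + 4.24 + 5.850) = 0.7986 m/s².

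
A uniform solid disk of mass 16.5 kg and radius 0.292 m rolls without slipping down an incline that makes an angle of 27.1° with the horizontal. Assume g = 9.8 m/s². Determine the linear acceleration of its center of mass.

Translation along the incline: Mg sinθ − f = Ma.
Rotation about the center: fR = Iα with I = ½MR². No-slip gives a = αR, so f = (I/R²)a = (1/2)M a.
Substituting: Mg sinθ = (1 + 0.5000)Ma, so a = g sinθ/(1 + 0.5000) = (9.8) sin 27.1° / 1.500 = 2.976 m/s².

a ≈ 2.98 m/s²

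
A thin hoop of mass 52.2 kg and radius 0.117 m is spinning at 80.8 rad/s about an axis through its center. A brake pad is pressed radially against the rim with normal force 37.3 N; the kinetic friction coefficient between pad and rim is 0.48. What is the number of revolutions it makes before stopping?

I = MR² = (52.2)(0.117)² = 0.7146 kg·m².
Friction force f = μN = (0.48)(37.3) = 17.90 N at the rim; torque magnitude τ = fR = 2.095 N·m, opposing ω.
|α| = τ/I = 2.095/0.7146 = 2.932 rad/s² (deceleration).
ω² = ω₀² − 2|α|θ with ω = 0 ⇒ θ = ω₀²/(2|α|) = 1114 rad = 177.2 rev.

≈ 177 revolutions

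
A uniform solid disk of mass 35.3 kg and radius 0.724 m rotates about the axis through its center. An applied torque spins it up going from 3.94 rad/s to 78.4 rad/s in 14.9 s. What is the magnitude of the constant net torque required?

τ ≈ 46.2 N·m

I = ½MR² = (1/2)(35.3)(0.724)² = 9.252 kg·m².
α = Δω/Δt = (78.4 − 3.94)/14.9 = 4.997 rad/s².
τ = Iα = (9.252)(4.997) = 46.23 N·m.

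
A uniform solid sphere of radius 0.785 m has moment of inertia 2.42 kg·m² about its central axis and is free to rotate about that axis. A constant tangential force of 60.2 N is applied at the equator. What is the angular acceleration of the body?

α ≈ 19.5 rad/s²

τ = F R = (60.2)(0.785) = 47.26 N·m.
Newton's second law for rotation, τ = Iα, gives α = τ/I = 47.26/2.420 = 19.53 rad/s².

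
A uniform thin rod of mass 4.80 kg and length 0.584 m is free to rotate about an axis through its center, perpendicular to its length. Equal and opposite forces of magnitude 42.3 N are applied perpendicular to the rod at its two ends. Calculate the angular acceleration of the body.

α ≈ 181 rad/s²

I = (1/12)ML² = (1/12)(4.80)(0.584)² = 0.1364 kg·m².
The couple gives τ = F·(L/2) + F·(L/2) = F L = (42.3)(0.584) = 24.70 N·m.
From τ = Iα: α = 24.70/0.1364 = 181.1 rad/s².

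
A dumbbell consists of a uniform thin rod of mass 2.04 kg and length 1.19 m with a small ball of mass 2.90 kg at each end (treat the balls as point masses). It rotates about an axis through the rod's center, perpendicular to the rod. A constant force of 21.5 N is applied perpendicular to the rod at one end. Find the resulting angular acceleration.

I_rod = (1/12)ML² = (1/12)(2.04)(1.19)² = 0.2407 kg·m².
I_balls = 2·m·(L/2)² = 2(2.90)(0.5950)² = 2.053 kg·m².
Total I = 2.294 kg·m².
τ = F·(L/2) = (21.5)(0.595) = 12.79 N·m.
α = τ/I = 12.79/2.294 = 5.576 rad/s².

α ≈ 5.58 rad/s²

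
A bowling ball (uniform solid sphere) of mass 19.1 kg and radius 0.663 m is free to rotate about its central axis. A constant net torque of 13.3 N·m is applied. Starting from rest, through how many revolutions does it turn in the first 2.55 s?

I = (2/5)MR² = (2/5)(19.1)(0.663)² = 3.358 kg·m².
α = τ/I = 13.3/3.358 = 3.960 rad/s².
θ = ½αt² = ½(3.960)(2.55)² = 12.88 rad.
Revolutions = θ/(2π) = 2.049.

≈ 2.05 revolutions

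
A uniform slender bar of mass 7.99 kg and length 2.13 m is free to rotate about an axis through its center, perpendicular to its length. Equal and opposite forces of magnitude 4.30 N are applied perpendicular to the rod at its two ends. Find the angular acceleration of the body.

α ≈ 3.03 rad/s²

I = (1/12)ML² = (1/12)(7.99)(2.13)² = 3.021 kg·m².
The couple gives τ = F·(L/2) + F·(L/2) = F L = (4.30)(2.13) = 9.159 N·m.
Newton's second law for rotation, τ = Iα, gives α = τ/I = 9.159/3.021 = 3.032 rad/s².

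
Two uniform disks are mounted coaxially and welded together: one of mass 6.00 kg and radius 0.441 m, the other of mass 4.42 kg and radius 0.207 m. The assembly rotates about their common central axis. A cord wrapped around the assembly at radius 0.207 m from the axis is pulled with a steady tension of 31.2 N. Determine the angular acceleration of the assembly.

α ≈ 9.52 rad/s²

I = ½M₁R₁² + ½M₂R₂² = ½(6.00)(0.441)² + ½(4.42)(0.207)² = 0.6781 kg·m².
τ = F r = (31.2)(0.207) = 6.458 N·m.
α = τ/I = 6.458/0.6781 = 9.524 rad/s².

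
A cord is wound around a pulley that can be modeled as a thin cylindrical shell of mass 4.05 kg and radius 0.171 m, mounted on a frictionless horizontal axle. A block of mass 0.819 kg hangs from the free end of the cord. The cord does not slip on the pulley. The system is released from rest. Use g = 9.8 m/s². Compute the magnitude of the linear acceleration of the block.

I = MR² = (4.05)(0.171)² = 0.1184 kg·m².
Block: mg − T = ma. Pulley: TR = Iα. No-slip: a = αR, so T = (I/R²)a = 4.050·a.
Then mg = (m + 4.050)a, so a = (0.819)(9.8)/(0.819 + 4.050) = 1.648 m/s².

a ≈ 1.65 m/s²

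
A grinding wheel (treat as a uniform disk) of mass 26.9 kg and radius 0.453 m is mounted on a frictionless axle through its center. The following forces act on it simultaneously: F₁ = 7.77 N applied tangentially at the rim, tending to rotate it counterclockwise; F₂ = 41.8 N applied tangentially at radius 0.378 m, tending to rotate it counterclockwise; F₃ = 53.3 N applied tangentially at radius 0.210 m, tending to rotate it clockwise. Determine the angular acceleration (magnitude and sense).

I = ½MR² = (1/2)(26.9)(0.453)² = 2.760 kg·m².
Taking counterclockwise as positive: τ₁ = +(7.77)(0.453) = +3.520 N·m; τ₂ = +(41.8)(0.378) = +15.80 N·m; τ₃ = −(53.3)(0.210) = −11.19 N·m.
Net torque τ = 8.127 N·m.
α = τ/I = 8.127/2.760 = 2.945 rad/s².

α ≈ 2.94 rad/s², counterclockwise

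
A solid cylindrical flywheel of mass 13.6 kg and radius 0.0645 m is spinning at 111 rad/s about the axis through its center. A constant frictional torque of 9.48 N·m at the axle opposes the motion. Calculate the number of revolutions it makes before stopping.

I = ½MR² = (1/2)(13.6)(0.0645)² = 0.02829 kg·m².
The net torque has magnitude 9.48 N·m, opposing ω.
|α| = τ/I = 9.480/0.02829 = 335.1 rad/s² (deceleration).
ω² = ω₀² − 2|α|θ with ω = 0 ⇒ θ = ω₀²/(2|α|) = 18.38 rad = 2.926 rev.

≈ 2.93 revolutions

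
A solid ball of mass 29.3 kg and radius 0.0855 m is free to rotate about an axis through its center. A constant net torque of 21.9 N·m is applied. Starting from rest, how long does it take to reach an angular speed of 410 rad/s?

t ≈ 1.60 s

I = (2/5)MR² = (2/5)(29.3)(0.0855)² = 0.08568 kg·m².
α = τ/I = 21.9/0.08568 = 255.6 rad/s².
ω = αt ⇒ t = ω/α = 410/255.6 = 1.604 s.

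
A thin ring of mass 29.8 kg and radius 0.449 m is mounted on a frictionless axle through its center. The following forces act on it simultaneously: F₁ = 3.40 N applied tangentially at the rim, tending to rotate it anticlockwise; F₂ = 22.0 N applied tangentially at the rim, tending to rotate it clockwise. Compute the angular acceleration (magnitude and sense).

α ≈ 1.39 rad/s², clockwise

I = MR² = (29.8)(0.449)² = 6.008 kg·m².
Taking anticlockwise as positive: τ₁ = +(3.40)(0.449) = +1.527 N·m; τ₂ = −(22.0)(0.449) = −9.878 N·m.
Net torque τ = -8.351 N·m.
α = τ/I = -8.351/6.008 = -1.390 rad/s².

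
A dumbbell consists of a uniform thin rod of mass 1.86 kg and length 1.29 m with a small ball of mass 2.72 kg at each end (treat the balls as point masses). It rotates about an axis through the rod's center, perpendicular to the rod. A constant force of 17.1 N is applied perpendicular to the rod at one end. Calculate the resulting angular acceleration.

I_rod = (1/12)ML² = (1/12)(1.86)(1.29)² = 0.2579 kg·m².
I_balls = 2·m·(L/2)² = 2(2.72)(0.6450)² = 2.263 kg·m².
Total I = 2.521 kg·m².
τ = F·(L/2) = (17.1)(0.645) = 11.03 N·m.
α = τ/I = 11.03/2.521 = 4.375 rad/s².

α ≈ 4.37 rad/s²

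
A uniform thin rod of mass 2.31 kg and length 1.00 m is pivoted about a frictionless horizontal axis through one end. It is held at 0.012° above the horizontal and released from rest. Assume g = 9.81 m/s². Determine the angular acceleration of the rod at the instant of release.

About the pivot, I = (1/3)ML² = (1/3)(2.31)(1.00)² = 0.7700 kg·m².
The weight acts at the center, a distance L/2 = 0.5000 m from the pivot; τ = Mg(L/2) cos 0.012° = 11.33 N·m.
α = τ/I = 11.33/0.7700 = 14.71 rad/s².

α ≈ 14.7 rad/s²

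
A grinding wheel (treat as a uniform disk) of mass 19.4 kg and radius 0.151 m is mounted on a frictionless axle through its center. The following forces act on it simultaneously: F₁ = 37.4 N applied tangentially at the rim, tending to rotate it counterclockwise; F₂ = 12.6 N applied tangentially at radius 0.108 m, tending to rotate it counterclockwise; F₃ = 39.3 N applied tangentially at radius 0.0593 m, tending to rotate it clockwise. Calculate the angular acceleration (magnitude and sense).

I = ½MR² = (1/2)(19.4)(0.151)² = 0.2212 kg·m².
Taking counterclockwise as positive: τ₁ = +(37.4)(0.151) = +5.647 N·m; τ₂ = +(12.6)(0.108) = +1.361 N·m; τ₃ = −(39.3)(0.0593) = −2.330 N·m.
Net torque τ = 4.678 N·m.
α = τ/I = 4.678/0.2212 = 21.15 rad/s².

α ≈ 21.1 rad/s², counterclockwise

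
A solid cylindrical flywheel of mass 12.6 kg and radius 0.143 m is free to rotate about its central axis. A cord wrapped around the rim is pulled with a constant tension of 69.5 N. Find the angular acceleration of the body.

I = ½MR² = (1/2)(12.6)(0.143)² = 0.1288 kg·m².
τ = F R = (69.5)(0.143) = 9.938 N·m.
From τ = Iα: α = 9.938/0.1288 = 77.15 rad/s².

α ≈ 77.1 rad/s²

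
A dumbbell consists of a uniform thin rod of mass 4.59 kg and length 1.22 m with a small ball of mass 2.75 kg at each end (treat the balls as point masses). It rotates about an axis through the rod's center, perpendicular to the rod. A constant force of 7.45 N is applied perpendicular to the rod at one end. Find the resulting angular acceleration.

α ≈ 1.74 rad/s²

I_rod = (1/12)ML² = (1/12)(4.59)(1.22)² = 0.5693 kg·m².
I_balls = 2·m·(L/2)² = 2(2.75)(0.6100)² = 2.047 kg·m².
Total I = 2.616 kg·m².
τ = F·(L/2) = (7.45)(0.610) = 4.545 N·m.
α = τ/I = 4.545/2.616 = 1.737 rad/s².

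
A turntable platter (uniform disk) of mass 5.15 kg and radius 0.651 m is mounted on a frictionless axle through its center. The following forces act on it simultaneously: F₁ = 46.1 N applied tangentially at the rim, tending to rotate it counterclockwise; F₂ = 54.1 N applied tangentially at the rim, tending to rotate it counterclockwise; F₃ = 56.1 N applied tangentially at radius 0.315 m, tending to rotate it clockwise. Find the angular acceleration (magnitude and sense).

α ≈ 43.6 rad/s², counterclockwise

I = ½MR² = (1/2)(5.15)(0.651)² = 1.091 kg·m².
Taking counterclockwise as positive: τ₁ = +(46.1)(0.651) = +30.01 N·m; τ₂ = +(54.1)(0.651) = +35.22 N·m; τ₃ = −(56.1)(0.315) = −17.67 N·m.
Net torque τ = 47.56 N·m.
α = τ/I = 47.56/1.091 = 43.58 rad/s².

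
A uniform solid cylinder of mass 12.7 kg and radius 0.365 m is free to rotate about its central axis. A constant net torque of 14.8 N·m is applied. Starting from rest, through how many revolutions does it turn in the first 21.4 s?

I = ½MR² = (1/2)(12.7)(0.365)² = 0.8460 kg·m².
α = τ/I = 14.8/0.8460 = 17.49 rad/s².
θ = ½αt² = ½(17.49)(21.4)² = 4006 rad.
Revolutions = θ/(2π) = 637.6.

≈ 638 revolutions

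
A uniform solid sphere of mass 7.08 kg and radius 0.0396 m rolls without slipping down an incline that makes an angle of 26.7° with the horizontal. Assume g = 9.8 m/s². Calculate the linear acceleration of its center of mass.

Translation along the incline: Mg sinθ − f = Ma.
Rotation about the center: fR = Iα with I = (2/5)MR². No-slip gives a = αR, so f = (I/R²)a = (2/5)M a.
Substituting: Mg sinθ = (1 + 0.4000)Ma, so a = g sinθ/(1 + 0.4000) = (9.8) sin 26.7° / 1.400 = 3.145 m/s².

a ≈ 3.15 m/s²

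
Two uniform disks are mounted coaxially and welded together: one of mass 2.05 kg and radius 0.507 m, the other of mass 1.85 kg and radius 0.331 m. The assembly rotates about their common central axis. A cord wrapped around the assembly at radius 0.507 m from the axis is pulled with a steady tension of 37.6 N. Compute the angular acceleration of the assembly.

I = ½M₁R₁² + ½M₂R₂² = ½(2.05)(0.507)² + ½(1.85)(0.331)² = 0.3648 kg·m².
τ = F r = (37.6)(0.507) = 19.06 N·m.
α = τ/I = 19.06/0.3648 = 52.25 rad/s².

α ≈ 52.3 rad/s²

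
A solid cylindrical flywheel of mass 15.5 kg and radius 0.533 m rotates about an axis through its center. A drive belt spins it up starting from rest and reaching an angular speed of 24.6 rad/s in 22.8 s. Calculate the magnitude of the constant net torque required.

I = ½MR² = (1/2)(15.5)(0.533)² = 2.202 kg·m².
α = Δω/Δt = (24.6 − 0)/22.8 = 1.079 rad/s².
τ = Iα = (2.202)(1.079) = 2.376 N·m.

τ ≈ 2.38 N·m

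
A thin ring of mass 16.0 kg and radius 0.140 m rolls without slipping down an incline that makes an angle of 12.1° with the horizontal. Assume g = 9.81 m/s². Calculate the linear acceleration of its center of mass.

a ≈ 1.03 m/s²

Translation along the incline: Mg sinθ − f = Ma.
Rotation about the center: fR = Iα with I = MR². No-slip gives a = αR, so f = (I/R²)a = M a.
Substituting: Mg sinθ = (1 + 1.000)Ma, so a = g sinθ/(1 + 1.000) = (9.81) sin 12.1° / 2.000 = 1.028 m/s².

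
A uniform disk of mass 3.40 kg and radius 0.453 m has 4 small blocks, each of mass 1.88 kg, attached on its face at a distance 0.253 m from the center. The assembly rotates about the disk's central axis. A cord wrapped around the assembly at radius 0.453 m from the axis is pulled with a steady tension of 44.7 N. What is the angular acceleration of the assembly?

I_disk = ½MR² = ½(3.40)(0.453)² = 0.3489 kg·m².
I_blocks = 4·m·r² = 4(1.88)(0.253)² = 0.4813 kg·m².
Total I = 0.8302 kg·m².
τ = F r = (44.7)(0.453) = 20.25 N·m.
α = τ/I = 20.25/0.8302 = 24.39 rad/s².

α ≈ 24.4 rad/s²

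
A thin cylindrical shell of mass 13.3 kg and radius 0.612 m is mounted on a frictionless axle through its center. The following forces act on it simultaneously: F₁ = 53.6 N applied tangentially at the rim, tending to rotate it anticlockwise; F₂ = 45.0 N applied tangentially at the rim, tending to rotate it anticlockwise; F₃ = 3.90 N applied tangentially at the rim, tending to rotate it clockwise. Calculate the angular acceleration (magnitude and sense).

I = MR² = (13.3)(0.612)² = 4.981 kg·m².
Taking anticlockwise as positive: τ₁ = +(53.6)(0.612) = +32.80 N·m; τ₂ = +(45.0)(0.612) = +27.54 N·m; τ₃ = −(3.90)(0.612) = −2.387 N·m.
Net torque τ = 57.96 N·m.
α = τ/I = 57.96/4.981 = 11.63 rad/s².

α ≈ 11.6 rad/s², anticlockwise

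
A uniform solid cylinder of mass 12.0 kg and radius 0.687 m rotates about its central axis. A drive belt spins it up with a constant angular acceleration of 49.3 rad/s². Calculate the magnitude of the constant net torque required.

τ ≈ 140 N·m

I = ½MR² = (1/2)(12.0)(0.687)² = 2.832 kg·m².
τ = Iα = (2.832)(49.30) = 139.6 N·m.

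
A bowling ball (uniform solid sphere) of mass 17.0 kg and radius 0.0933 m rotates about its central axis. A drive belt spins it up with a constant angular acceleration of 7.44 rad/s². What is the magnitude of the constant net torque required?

I = (2/5)MR² = (2/5)(17.0)(0.0933)² = 0.05919 kg·m².
τ = Iα = (0.05919)(7.440) = 0.4404 N·m.

τ ≈ 0.440 N·m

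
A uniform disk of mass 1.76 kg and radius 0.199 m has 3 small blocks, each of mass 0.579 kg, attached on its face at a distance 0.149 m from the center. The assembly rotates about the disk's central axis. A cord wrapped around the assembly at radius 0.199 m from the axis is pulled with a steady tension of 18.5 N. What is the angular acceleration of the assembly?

α ≈ 50.1 rad/s²

I_disk = ½MR² = ½(1.76)(0.199)² = 0.03485 kg·m².
I_blocks = 3·m·r² = 3(0.579)(0.149)² = 0.03856 kg·m².
Total I = 0.07341 kg·m².
τ = F r = (18.5)(0.199) = 3.682 N·m.
α = τ/I = 3.682/0.07341 = 50.15 rad/s².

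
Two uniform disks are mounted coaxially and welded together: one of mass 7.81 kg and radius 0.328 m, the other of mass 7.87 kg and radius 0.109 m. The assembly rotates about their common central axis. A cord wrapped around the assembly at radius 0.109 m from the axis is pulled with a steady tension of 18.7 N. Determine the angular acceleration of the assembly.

I = ½M₁R₁² + ½M₂R₂² = ½(7.81)(0.328)² + ½(7.87)(0.109)² = 0.4669 kg·m².
τ = F r = (18.7)(0.109) = 2.038 N·m.
α = τ/I = 2.038/0.4669 = 4.366 rad/s².

α ≈ 4.37 rad/s²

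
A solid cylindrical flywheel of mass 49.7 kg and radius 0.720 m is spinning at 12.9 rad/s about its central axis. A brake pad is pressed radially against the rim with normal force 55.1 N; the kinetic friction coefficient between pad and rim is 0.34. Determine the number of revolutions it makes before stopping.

I = ½MR² = (1/2)(49.7)(0.720)² = 12.88 kg·m².
Friction force f = μN = (0.34)(55.1) = 18.73 N at the rim; torque magnitude τ = fR = 13.49 N·m, opposing ω.
|α| = τ/I = 13.49/12.88 = 1.047 rad/s² (deceleration).
ω² = ω₀² − 2|α|θ with ω = 0 ⇒ θ = ω₀²/(2|α|) = 79.47 rad = 12.65 rev.

≈ 12.6 revolutions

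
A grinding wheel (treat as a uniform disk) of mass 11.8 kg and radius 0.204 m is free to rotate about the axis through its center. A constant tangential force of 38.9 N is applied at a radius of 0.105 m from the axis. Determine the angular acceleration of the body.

α ≈ 16.6 rad/s²

I = ½MR² = (1/2)(11.8)(0.204)² = 0.2455 kg·m².
τ = F·r = (38.9)(0.105) = 4.084 N·m.
Newton's second law for rotation, τ = Iα, gives α = τ/I = 4.084/0.2455 = 16.64 rad/s².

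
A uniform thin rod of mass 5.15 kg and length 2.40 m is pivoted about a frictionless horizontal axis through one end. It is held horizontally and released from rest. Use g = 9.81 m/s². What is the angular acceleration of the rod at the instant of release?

α ≈ 6.13 rad/s²

About the pivot, I = (1/3)ML² = (1/3)(5.15)(2.40)² = 9.888 kg·m².
The weight acts at the center, a distance L/2 = 1.200 m from the pivot; τ = Mg(L/2) = 60.63 N·m.
α = τ/I = 60.63/9.888 = 6.131 rad/s².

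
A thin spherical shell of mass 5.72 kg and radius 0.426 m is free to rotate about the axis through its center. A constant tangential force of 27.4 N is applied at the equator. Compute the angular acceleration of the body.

I = (2/3)MR² = (2/3)(5.72)(0.426)² = 0.6920 kg·m².
τ = F R = (27.4)(0.426) = 11.67 N·m.
Newton's second law for rotation, τ = Iα, gives α = τ/I = 11.67/0.6920 = 16.87 rad/s².

α ≈ 16.9 rad/s²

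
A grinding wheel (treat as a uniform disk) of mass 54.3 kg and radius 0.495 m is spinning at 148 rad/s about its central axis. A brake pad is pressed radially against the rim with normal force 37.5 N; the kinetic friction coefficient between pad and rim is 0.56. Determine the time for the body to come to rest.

t ≈ 94.7 s

I = ½MR² = (1/2)(54.3)(0.495)² = 6.652 kg·m².
Friction force f = μN = (0.56)(37.5) = 21.00 N at the rim; torque magnitude τ = fR = 10.40 N·m, opposing ω.
|α| = τ/I = 10.40/6.652 = 1.563 rad/s² (deceleration).
0 = ω₀ − |α|t ⇒ t = ω₀/|α| = 148/1.563 = 94.71 s.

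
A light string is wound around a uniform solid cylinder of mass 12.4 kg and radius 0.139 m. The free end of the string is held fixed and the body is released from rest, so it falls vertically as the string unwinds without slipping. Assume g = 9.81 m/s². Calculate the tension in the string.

T ≈ 40.5 N

Translation: Mg − T = Ma. Rotation about the center: TR = Iα with I = ½MR².
With a = αR: T = (I/R²)a = (1/2)M a, so Mg = (1 + 0.5000)Ma.
a = g/(1 + 0.5000) = 9.81/1.500 = 6.540 m/s².
T = 0.5000·M·a = (0.5000)(12.4)(6.540) = 40.55 N.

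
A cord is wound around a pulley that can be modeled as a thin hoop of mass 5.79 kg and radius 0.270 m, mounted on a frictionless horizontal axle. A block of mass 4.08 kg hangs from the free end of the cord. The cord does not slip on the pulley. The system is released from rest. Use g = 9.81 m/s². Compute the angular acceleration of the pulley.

I = MR² = (5.79)(0.270)² = 0.4221 kg·m².
Block: mg − T = ma. Pulley: TR = Iα. No-slip: a = αR, so T = (I/R²)a = 5.790·a.
Then mg = (m + 5.790)a, so a = (4.08)(9.81)/(4.08 + 5.790) = 4.055 m/s².
α = a/R = 4.055/0.270 = 15.02 rad/s².

α ≈ 15.0 rad/s²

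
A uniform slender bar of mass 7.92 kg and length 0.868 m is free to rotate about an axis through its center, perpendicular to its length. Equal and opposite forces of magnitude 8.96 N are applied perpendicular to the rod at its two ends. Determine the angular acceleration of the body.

α ≈ 15.6 rad/s²

I = (1/12)ML² = (1/12)(7.92)(0.868)² = 0.4973 kg·m².
The couple gives τ = F·(L/2) + F·(L/2) = F L = (8.96)(0.868) = 7.777 N·m.
Newton's second law for rotation, τ = Iα, gives α = τ/I = 7.777/0.4973 = 15.64 rad/s².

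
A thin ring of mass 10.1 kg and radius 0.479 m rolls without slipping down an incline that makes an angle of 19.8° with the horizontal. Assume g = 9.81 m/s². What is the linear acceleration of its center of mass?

Translation along the incline: Mg sinθ − f = Ma.
Rotation about the center: fR = Iα with I = MR². No-slip gives a = αR, so f = (I/R²)a = M a.
Substituting: Mg sinθ = (1 + 1.000)Ma, so a = g sinθ/(1 + 1.000) = (9.81) sin 19.8° / 2.000 = 1.662 m/s².

a ≈ 1.66 m/s²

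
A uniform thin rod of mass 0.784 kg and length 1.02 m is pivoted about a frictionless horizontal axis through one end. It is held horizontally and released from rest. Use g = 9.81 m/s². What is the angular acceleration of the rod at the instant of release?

About the pivot, I = (1/3)ML² = (1/3)(0.784)(1.02)² = 0.2719 kg·m².
The weight acts at the center, a distance L/2 = 0.5100 m from the pivot; τ = Mg(L/2) = 3.922 N·m.
α = τ/I = 3.922/0.2719 = 14.43 rad/s².
(Equivalently α = (3g/(2L)) = 14.43 rad/s².)

α ≈ 14.4 rad/s²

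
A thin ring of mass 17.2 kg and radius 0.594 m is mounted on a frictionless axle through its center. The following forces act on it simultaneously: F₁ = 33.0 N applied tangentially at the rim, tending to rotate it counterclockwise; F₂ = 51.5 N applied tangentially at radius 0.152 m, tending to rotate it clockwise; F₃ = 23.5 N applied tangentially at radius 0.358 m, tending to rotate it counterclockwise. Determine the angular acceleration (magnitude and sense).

I = MR² = (17.2)(0.594)² = 6.069 kg·m².
Taking counterclockwise as positive: τ₁ = +(33.0)(0.594) = +19.60 N·m; τ₂ = −(51.5)(0.152) = −7.828 N·m; τ₃ = +(23.5)(0.358) = +8.413 N·m.
Net torque τ = 20.19 N·m.
α = τ/I = 20.19/6.069 = 3.326 rad/s².

α ≈ 3.33 rad/s², counterclockwise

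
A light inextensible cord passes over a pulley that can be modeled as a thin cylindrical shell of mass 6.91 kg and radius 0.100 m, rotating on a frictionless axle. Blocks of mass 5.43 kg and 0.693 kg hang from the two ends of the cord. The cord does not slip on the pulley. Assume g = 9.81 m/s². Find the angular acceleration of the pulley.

I = MR² = (6.91)(0.100)² = 0.06910 kg·m².
Heavier block: m₁g − T₁ = m₁a. Lighter block: T₂ − m₂g = m₂a.
Pulley: (T₁ − T₂)R = Iα = I(a/R), so T₁ − T₂ = (I/R²)a = 1·M_p a = 6.910·a.
Adding the three: (m₁ − m₂)g = (m₁ + m₂ + 6.910)a, so a = (5.43 − 0.693)(9.81)/(5.43 + 0.693 + 6.910) = 3.566 m/s².
α = a/R = 3.566/0.100 = 35.66 rad/s².

α ≈ 35.7 rad/s²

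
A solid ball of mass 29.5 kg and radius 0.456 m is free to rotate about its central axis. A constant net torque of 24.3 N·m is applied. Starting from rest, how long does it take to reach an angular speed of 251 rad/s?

I = (2/5)MR² = (2/5)(29.5)(0.456)² = 2.454 kg·m².
α = τ/I = 24.3/2.454 = 9.904 rad/s².
ω = αt ⇒ t = ω/α = 251/9.904 = 25.34 s.

t ≈ 25.3 s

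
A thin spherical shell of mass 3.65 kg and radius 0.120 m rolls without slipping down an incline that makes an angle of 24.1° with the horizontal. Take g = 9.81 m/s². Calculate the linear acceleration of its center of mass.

a ≈ 2.40 m/s²

Translation along the incline: Mg sinθ − f = Ma.
Rotation about the center: fR = Iα with I = (2/3)MR². No-slip gives a = αR, so f = (I/R²)a = (2/3)M a.
Substituting: Mg sinθ = (1 + 0.6667)Ma, so a = g sinθ/(1 + 0.6667) = (9.81) sin 24.1° / 1.667 = 2.403 m/s².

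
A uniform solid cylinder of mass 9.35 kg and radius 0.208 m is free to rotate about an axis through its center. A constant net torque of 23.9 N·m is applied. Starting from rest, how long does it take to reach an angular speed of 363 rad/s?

I = ½MR² = (1/2)(9.35)(0.208)² = 0.2023 kg·m².
α = τ/I = 23.9/0.2023 = 118.2 rad/s².
ω = αt ⇒ t = ω/α = 363/118.2 = 3.072 s.

t ≈ 3.07 s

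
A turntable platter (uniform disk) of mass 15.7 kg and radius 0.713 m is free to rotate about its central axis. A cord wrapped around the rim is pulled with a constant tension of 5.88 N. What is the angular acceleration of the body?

α ≈ 1.05 rad/s²

I = ½MR² = (1/2)(15.7)(0.713)² = 3.991 kg·m².
τ = F R = (5.88)(0.713) = 4.192 N·m.
Newton's second law for rotation, τ = Iα, gives α = τ/I = 4.192/3.991 = 1.051 rad/s².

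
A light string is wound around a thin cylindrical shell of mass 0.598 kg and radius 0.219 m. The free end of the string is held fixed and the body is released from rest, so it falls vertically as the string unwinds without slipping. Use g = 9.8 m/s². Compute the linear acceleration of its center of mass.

Translation: Mg − T = Ma. Rotation about the center: TR = Iα with I = MR².
With a = αR: T = (I/R²)a = M a, so Mg = (1 + 1.000)Ma.
a = g/(1 + 1.000) = 9.8/2.000 = 4.900 m/s².

a ≈ 4.90 m/s²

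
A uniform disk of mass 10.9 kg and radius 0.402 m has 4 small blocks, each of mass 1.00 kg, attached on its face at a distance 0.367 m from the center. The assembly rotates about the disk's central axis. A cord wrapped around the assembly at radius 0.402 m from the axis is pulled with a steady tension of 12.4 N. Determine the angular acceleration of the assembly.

α ≈ 3.51 rad/s²

I_disk = ½MR² = ½(10.9)(0.402)² = 0.8807 kg·m².
I_blocks = 4·m·r² = 4(1.00)(0.367)² = 0.5388 kg·m².
Total I = 1.419 kg·m².
τ = F r = (12.4)(0.402) = 4.985 N·m.
α = τ/I = 4.985/1.419 = 3.512 rad/s².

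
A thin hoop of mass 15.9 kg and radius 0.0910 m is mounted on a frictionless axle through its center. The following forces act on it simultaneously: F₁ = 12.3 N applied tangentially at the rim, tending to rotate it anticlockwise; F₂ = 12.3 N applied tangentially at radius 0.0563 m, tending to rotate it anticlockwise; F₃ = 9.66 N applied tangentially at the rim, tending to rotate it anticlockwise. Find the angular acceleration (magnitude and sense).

α ≈ 20.4 rad/s², anticlockwise

I = MR² = (15.9)(0.0910)² = 0.1317 kg·m².
Taking anticlockwise as positive: τ₁ = +(12.3)(0.0910) = +1.119 N·m; τ₂ = +(12.3)(0.0563) = +0.6925 N·m; τ₃ = +(9.66)(0.0910) = +0.8791 N·m.
Net torque τ = 2.691 N·m.
α = τ/I = 2.691/0.1317 = 20.44 rad/s².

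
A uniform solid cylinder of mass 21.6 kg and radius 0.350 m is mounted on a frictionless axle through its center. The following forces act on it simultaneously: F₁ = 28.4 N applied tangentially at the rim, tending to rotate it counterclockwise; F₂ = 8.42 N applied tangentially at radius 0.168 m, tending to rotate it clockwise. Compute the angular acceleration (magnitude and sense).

α ≈ 6.44 rad/s², counterclockwise

I = ½MR² = (1/2)(21.6)(0.350)² = 1.323 kg·m².
Taking counterclockwise as positive: τ₁ = +(28.4)(0.350) = +9.940 N·m; τ₂ = −(8.42)(0.168) = −1.415 N·m.
Net torque τ = 8.525 N·m.
α = τ/I = 8.525/1.323 = 6.444 rad/s².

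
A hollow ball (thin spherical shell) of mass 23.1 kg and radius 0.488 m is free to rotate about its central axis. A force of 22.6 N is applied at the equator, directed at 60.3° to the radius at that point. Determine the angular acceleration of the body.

I = (2/3)MR² = (2/3)(23.1)(0.488)² = 3.667 kg·m².
Only the tangential component produces torque: τ = F R sinθ = (22.6)(0.488) sin 60.3° = 9.580 N·m.
From τ = Iα: α = 9.580/3.667 = 2.612 rad/s².

α ≈ 2.61 rad/s²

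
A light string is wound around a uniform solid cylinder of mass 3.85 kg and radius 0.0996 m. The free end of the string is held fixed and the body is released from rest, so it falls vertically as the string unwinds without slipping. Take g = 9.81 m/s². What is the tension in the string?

T ≈ 12.6 N

Translation: Mg − T = Ma. Rotation about the center: TR = Iα with I = ½MR².
With a = αR: T = (I/R²)a = (1/2)M a, so Mg = (1 + 0.5000)Ma.
a = g/(1 + 0.5000) = 9.81/1.500 = 6.540 m/s².
T = 0.5000·M·a = (0.5000)(3.85)(6.540) = 12.59 N.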